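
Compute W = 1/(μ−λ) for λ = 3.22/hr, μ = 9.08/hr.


W = 1/(μ−λ) = 1/(9.08 − 3.22) = 1/5.86 = 0.1706 hr

Final: 0.1706 hr


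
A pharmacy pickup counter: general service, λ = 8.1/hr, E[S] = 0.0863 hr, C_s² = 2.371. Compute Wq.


ρ = λ·E[S] = 8.1·0.0863 = 0.6990
E[S²] = E[S]²(1+C_s²) = 0.0863²·(1+2.371) = 0.025106
Wq = λ·E[S²]/(2(1−ρ)) = 8.1·0.025106/(2·0.3010) = 0.33784 hr

Final: 0.33784 hr


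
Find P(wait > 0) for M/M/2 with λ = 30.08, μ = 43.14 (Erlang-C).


a = λ/μ = 0.6973; ρ = a/2 = 0.3486
P₀ = 0.482984 (from M/M/c formula)
C(c,a) = [a^c/(c!(1−ρ))]·P₀ = [0.48618/(2·0.6514)]·0.482984
= 0.37320·0.482984 = 0.180249

Final: 0.180249


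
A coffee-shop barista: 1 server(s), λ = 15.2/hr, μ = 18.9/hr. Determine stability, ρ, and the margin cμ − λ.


Total capacity cμ = 1·18.9 = 18.90/hr
ρ = λ/(cμ) = 15.2/18.90 = 0.8042
Stable ⇔ ρ < 1: YES
Spare capacity = cμ − λ = 18.90 − 15.2 = 3.70/hr

Final: ρ = 0.8042; stable; margin = 3.70/hr


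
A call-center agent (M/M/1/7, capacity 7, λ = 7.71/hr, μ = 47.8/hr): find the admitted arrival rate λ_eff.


ρ = 0.1613; P_K = (1−ρ)ρ^7/(1−ρ^8) = 0.000002382
λ_eff = λ(1 − P_K) = 7.71·(1 − 0.000002382) = 7.71·0.999998 = 7.7100 /hr

Final: 7.7100 /hr


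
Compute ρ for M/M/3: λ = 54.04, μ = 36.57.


ρ = λ/(cμ) = 54.04/(3·36.57) = 54.04/109.71 = 0.4926

Final: 0.4926


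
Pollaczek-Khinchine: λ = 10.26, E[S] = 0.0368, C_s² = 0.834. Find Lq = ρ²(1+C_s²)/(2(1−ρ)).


ρ = λ·E[S] = 10.26·0.0368 = 0.3776
Lq = ρ²(1+C_s²)/(2(1−ρ)) = 0.1426·(1+0.834)/(2·0.6224)
= 0.1426·1.8340/1.2449 = 0.21002

Final: 0.21002


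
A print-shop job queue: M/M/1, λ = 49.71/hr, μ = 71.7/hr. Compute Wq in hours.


ρ = 49.71/71.7 = 0.6933
Wq = ρ/(μ−λ) = 0.6933/(71.7 − 49.71) = 0.6933/21.99 = 0.03153 hr

Final: 0.03153 hr


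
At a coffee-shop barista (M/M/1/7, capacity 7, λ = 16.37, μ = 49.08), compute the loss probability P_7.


ρ = λ/μ = 16.37/49.08 = 0.3335
P_K = (1−ρ)ρ^K/(1−ρ^(K+1)) = (0.6665·0.0004592)/(1 − 0.0001532)
= 0.0003060/0.999847 = 0.0003061

Final: 0.0003061


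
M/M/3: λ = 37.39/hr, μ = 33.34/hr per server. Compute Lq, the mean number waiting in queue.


a = λ/μ = 1.1215; ρ = a/3 = 0.3738
P₀ = 0.319923
Lq = P₀·a^c·ρ / (c!·(1−ρ)²) = 0.319923·1.41049·0.3738/(6·0.39209)
= 0.07170

Final: 0.07170


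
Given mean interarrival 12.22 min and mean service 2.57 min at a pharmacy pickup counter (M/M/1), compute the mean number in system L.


λ = 60/12.22 = 4.9100 /hr
μ = 60/2.57 = 23.3463 /hr
ρ = λ/μ = 4.9100/23.3463 = 0.2103
L = ρ/(1−ρ) = 0.2103/0.7897 = 0.2663

Final: 0.2663


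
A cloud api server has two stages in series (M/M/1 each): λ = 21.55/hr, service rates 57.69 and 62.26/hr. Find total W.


Each node sees arrival rate λ = 21.55/hr (tandem ⇒ throughput preserved).
W₁ = 1/(μ₁−λ) = 1/(57.69−21.55) = 0.02767 hr
W₂ = 1/(μ₂−λ) = 1/(62.26−21.55) = 0.02456 hr
W_total = W₁ + W₂ = 0.02767 + 0.02456 = 0.05223 hr

Final: 0.05223 hr


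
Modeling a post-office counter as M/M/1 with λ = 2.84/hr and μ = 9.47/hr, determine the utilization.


ρ = λ/μ = 2.84/9.47 = 0.2999

Final: 0.2999


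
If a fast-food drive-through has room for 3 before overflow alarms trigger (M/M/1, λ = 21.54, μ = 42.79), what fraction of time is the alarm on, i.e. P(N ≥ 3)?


ρ = 21.54/42.79 = 0.5034
P(N ≥ n) = ρ^n = 0.5034^3 = 0.127559

Final: 0.127559


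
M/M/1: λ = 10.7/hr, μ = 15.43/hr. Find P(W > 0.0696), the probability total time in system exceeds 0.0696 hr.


W ~ Exponential(μ−λ) for M/M/1.
μ − λ = 15.43 − 10.7 = 4.7300
P(W > t) = e^{−(μ−λ)t} = e^{−0.3292} = 0.719493

Final: 0.719493


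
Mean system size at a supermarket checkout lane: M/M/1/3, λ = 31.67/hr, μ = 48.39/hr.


ρ = 31.67/48.39 = 0.6545
L = ρ[1 − (K+1)ρ^K + Kρ^(K+1)] / [(1−ρ)(1−ρ^(K+1))]
Numerator: 0.6545·(1 − 4·0.280335 + 3·0.183472) = 0.280819
Denominator: (0.3455)·(0.816528) = 0.282132
L = 0.280819/0.282132 = 0.9953

Final: 0.9953


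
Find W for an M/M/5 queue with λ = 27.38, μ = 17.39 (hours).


a = 1.5745; ρ = 0.3149; P₀ = 0.206689
Lq = P₀·a^c·ρ/(c!(1−ρ)²) = 0.01118
Wq = Lq/λ = 0.01118/27.38 = 0.0004083 hr
W = Wq + 1/μ = 0.0004083 + 0.05750 = 0.05791 hr

Final: 0.05791 hr


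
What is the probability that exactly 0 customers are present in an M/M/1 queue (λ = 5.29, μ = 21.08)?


ρ = 5.29/21.08 = 0.2509
P_n = (1−ρ)·ρ^n = (1 − 0.2509)·0.2509^0 = 0.7491·1.000000 = 0.749051

Final: 0.749051


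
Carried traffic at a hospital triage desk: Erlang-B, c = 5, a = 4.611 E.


B(5,4.611) = 0.252519 (Erlang-B)
Carried load = a(1 − B) = 4.611·(1 − 0.252519) = 4.611·0.747481 = 3.4466 E

Final: 3.4466 Erlangs


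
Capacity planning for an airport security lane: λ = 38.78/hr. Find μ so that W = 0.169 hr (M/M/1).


W = 1/(μ−λ) ⇒ μ − λ = 1/W = 1/0.169 = 5.9172
μ = λ + 1/W = 38.78 + 5.9172 = 44.6972 per hr

Final: 44.6972 /hr


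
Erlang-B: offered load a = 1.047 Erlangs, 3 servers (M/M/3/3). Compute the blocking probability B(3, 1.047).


B(c,a) = (a^c/c!) / Σ_{k=0}^{c} a^k/k!
a^3/3! = 0.191288
Σ terms (k=0..3): 1.00000 + 1.04700 + 0.54810 + 0.19129 = 2.786393
B = 0.191288/2.786393 = 0.068651

Final: 0.068651


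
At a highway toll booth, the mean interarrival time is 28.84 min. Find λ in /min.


λ = 1/(interarrival time) in consistent units.
1 minute = 1 min, so λ = 1/28.84 = 0.03467 per minute

Final: 0.03467 /min


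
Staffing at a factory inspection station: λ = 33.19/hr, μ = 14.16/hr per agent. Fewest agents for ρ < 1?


Stability requires cμ > λ ⇔ c > λ/μ.
λ/μ = 33.19/14.16 = 2.3439
Minimum integer c = ⌊2.3439⌋ + 1 = 3
Check: 3·14.16 = 42.48 > 33.19, while 2·14.16 = 28.32 ≤ 33.19

Final: 3 servers


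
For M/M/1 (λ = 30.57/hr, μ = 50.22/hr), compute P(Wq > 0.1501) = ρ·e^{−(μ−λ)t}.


ρ = 30.57/50.22 = 0.6087
P(Wq > t) = ρ·e^{−(μ−λ)t} = 0.6087·e^{−2.9495}
= 0.6087·0.052368 = 0.031877

Final: 0.031877


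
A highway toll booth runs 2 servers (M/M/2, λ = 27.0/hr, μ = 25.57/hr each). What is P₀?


a = λ/μ = 27.0/25.57 = 1.0559; ρ = a/c = 0.5280
Σ_{k=0}^{1} a^k/k! (terms k=0..1) = 1.00000 + 1.05592 = 2.05592
Tail: a^2/(2!(1−ρ)) = 1.11498/(2·0.4720) = 1.18103
P₀ = 1/(2.05592 + 1.18103) = 1/3.23695 = 0.308933

Final: 0.308933


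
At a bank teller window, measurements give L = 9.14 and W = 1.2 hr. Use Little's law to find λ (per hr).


λ = L/W = 9.14/1.2 = 7.6167 /hr

Final: 7.6167 /hr


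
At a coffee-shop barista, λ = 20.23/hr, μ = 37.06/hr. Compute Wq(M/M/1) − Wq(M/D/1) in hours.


ρ = 20.23/37.06 = 0.5459
Wq(M/M/1) = ρ/(μ−λ) = 0.5459/16.83 = 0.03243 hr
Wq(M/D/1) = ρ/(2(μ−λ)) = 0.01622 hr
Savings = 0.03243 − 0.01622 = 0.01622 hr

Final: 0.01622 hr


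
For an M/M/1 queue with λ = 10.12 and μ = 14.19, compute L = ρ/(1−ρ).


ρ = λ/μ = 10.12/14.19 = 0.7132
L = ρ/(1−ρ) = 0.7132/(1 − 0.7132) = 0.7132/0.2868 = 2.4865

Final: 2.4865


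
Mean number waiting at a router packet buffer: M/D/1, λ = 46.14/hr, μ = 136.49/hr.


ρ = 46.14/136.49 = 0.3380
M/D/1: Lq = ρ²/(2(1−ρ)) = 0.1143/(2·0.6620) = 0.08632

Final: 0.08632


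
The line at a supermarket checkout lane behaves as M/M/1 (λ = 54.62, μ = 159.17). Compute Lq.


ρ = 54.62/159.17 = 0.3432
Lq = ρ²/(1−ρ) = 0.1178/0.6568 = 0.1793

Final: 0.1793


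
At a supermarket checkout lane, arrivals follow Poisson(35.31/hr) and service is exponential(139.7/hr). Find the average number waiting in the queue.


ρ = 35.31/139.7 = 0.2528
Lq = ρ²/(1−ρ) = 0.06389/0.7472 = 0.08549

Final: 0.08549


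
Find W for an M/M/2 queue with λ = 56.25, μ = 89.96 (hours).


a = 0.6253; ρ = 0.3126; P₀ = 0.523648
Lq = P₀·a^c·ρ/(c!(1−ρ)²) = 0.06774
Wq = Lq/λ = 0.06774/56.25 = 0.001204 hr
W = Wq + 1/μ = 0.001204 + 0.01112 = 0.01232 hr

Final: 0.01232 hr


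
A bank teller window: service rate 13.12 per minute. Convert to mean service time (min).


Mean service time = 1/μ = 1/13.12 minute = 0.07622 minute
In minutes: 0.07622 × 1 = 0.07622 min

Final: 0.07622 min


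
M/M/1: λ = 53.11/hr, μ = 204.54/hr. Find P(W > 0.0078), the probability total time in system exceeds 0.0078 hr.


W ~ Exponential(μ−λ) for M/M/1.
μ − λ = 204.54 − 53.11 = 151.4300
P(W > t) = e^{−(μ−λ)t} = e^{−1.1812} = 0.306924

Final: 0.306924


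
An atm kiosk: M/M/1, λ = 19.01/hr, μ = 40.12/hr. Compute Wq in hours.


ρ = 19.01/40.12 = 0.4738
Wq = ρ/(μ−λ) = 0.4738/(40.12 − 19.01) = 0.4738/21.11 = 0.02245 hr

Final: 0.02245 hr


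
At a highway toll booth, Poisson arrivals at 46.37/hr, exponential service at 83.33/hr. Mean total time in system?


W = 1/(μ−λ) = 1/(83.33 − 46.37) = 1/36.96 = 0.02706 hr

Final: 0.02706 hr


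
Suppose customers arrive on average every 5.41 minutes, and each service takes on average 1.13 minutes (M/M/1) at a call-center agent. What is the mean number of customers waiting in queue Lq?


λ = 60/5.41 = 11.0906 /hr
μ = 60/1.13 = 53.0973 /hr
ρ = λ/μ = 11.0906/53.0973 = 0.2089
Lq = ρ²/(1−ρ) = 0.04363/0.7911 = 0.05515

Final: 0.05515


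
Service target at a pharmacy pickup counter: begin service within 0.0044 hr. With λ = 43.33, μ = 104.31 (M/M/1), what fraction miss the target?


ρ = 43.33/104.31 = 0.4154
P(Wq > t) = ρ·e^{−(μ−λ)t} = 0.4154·e^{−0.2683}
= 0.4154·0.764669 = 0.317641

Final: 0.317641


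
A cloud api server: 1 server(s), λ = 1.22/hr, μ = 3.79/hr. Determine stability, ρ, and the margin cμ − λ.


Total capacity cμ = 1·3.79 = 3.79/hr
ρ = λ/(cμ) = 1.22/3.79 = 0.3219
Stable ⇔ ρ < 1: YES
Spare capacity = cμ − λ = 3.79 − 1.22 = 2.57/hr

Final: ρ = 0.3219; stable; margin = 2.57/hr


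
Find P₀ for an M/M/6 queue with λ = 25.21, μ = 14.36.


a = λ/μ = 25.21/14.36 = 1.7556; ρ = a/c = 0.2926
Σ_{k=0}^{5} a^k/k! (terms k=0..5) = 1.00000 + 1.75557 + 1.54101 + 0.90179 + 0.39579 + 0.13897 = 5.73313
Tail: a^6/(6!(1−ρ)) = 29.27591/(720·0.7074) = 0.05748
P₀ = 1/(5.73313 + 0.05748) = 1/5.79061 = 0.172693

Final: 0.172693


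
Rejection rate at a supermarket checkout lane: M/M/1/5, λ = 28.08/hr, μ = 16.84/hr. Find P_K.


ρ = λ/μ = 28.08/16.84 = 1.6675
P_K = (1−ρ)ρ^K/(1−ρ^(K+1)) = (-0.6675·12.890658)/(1 − 21.494636)
= -8.603978/-20.494636 = 0.419816

Final: 0.419816


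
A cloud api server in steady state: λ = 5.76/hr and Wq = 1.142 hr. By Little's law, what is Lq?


Lq = λWq = 5.76·1.142 = 6.5779

Final: 6.5779


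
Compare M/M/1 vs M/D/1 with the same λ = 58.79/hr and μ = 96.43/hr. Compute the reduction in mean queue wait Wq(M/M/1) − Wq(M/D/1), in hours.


ρ = 58.79/96.43 = 0.6097
Wq(M/M/1) = ρ/(μ−λ) = 0.6097/37.64 = 0.01620 hr
Wq(M/D/1) = ρ/(2(μ−λ)) = 0.008099 hr
Savings = 0.01620 − 0.008099 = 0.008099 hr

Final: 0.008099 hr


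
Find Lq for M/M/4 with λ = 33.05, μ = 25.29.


a = λ/μ = 1.3068; ρ = a/4 = 0.3267
P₀ = 0.269307
Lq = P₀·a^c·ρ / (c!·(1−ρ)²) = 0.269307·2.91669·0.3267/(24·0.45332)
= 0.02359

Final: 0.02359


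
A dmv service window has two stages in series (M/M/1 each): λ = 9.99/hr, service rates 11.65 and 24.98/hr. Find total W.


Each node sees arrival rate λ = 9.99/hr (tandem ⇒ throughput preserved).
W₁ = 1/(μ₁−λ) = 1/(11.65−9.99) = 0.60241 hr
W₂ = 1/(μ₂−λ) = 1/(24.98−9.99) = 0.06671 hr
W_total = W₁ + W₂ = 0.60241 + 0.06671 = 0.66912 hr

Final: 0.66912 hr


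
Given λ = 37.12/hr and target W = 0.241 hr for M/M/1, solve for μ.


W = 1/(μ−λ) ⇒ μ − λ = 1/W = 1/0.241 = 4.1494
μ = λ + 1/W = 37.12 + 4.1494 = 41.2694 per hr

Final: 41.2694 /hr


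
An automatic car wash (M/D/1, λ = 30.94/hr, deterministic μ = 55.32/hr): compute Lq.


ρ = 30.94/55.32 = 0.5593
M/D/1: Lq = ρ²/(2(1−ρ)) = 0.3128/(2·0.4407) = 0.35489

Final: 0.35489


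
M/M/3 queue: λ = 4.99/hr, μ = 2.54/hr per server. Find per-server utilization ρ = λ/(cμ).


ρ = λ/(cμ) = 4.99/(3·2.54) = 4.99/7.62 = 0.6549

Final: 0.6549


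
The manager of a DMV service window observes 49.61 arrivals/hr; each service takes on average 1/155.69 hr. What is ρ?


ρ = λ/μ = 49.61/155.69 = 0.3186

Final: 0.3186


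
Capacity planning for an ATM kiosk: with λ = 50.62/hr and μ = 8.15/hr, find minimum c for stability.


Stability requires cμ > λ ⇔ c > λ/μ.
λ/μ = 50.62/8.15 = 6.2110
Minimum integer c = ⌊6.2110⌋ + 1 = 7
Check: 7·8.15 = 57.05 > 50.62, while 6·8.15 = 48.90 ≤ 50.62

Final: 7 servers


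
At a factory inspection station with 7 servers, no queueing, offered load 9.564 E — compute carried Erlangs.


B(7,9.564) = 0.389061 (Erlang-B)
Carried load = a(1 − B) = 9.564·(1 − 0.389061) = 9.564·0.610939 = 5.8430 E

Final: 5.8430 Erlangs


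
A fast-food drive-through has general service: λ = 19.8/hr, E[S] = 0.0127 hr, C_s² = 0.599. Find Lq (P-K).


ρ = λ·E[S] = 19.8·0.0127 = 0.2515
Lq = ρ²(1+C_s²)/(2(1−ρ)) = 0.06323·(1+0.599)/(2·0.7485)
= 0.06323·1.5990/1.4971 = 0.06754

Final: 0.06754


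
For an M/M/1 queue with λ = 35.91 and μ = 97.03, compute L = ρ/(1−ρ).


ρ = λ/μ = 35.91/97.03 = 0.3701
L = ρ/(1−ρ) = 0.3701/(1 − 0.3701) = 0.3701/0.6299 = 0.5875

Final: 0.5875


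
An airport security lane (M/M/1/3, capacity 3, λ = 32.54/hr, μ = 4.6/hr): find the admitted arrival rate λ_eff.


ρ = 7.0739; P_K = (1−ρ)ρ^3/(1−ρ^4) = 0.858979
λ_eff = λ(1 − P_K) = 32.54·(1 − 0.858979) = 32.54·0.141021 = 4.5888 /hr

Final: 4.5888 /hr


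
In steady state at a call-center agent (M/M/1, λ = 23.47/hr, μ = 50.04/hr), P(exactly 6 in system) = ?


ρ = 23.47/50.04 = 0.4690
P_n = (1−ρ)·ρ^n = (1 − 0.4690)·0.4690^6 = 0.5310·0.010646 = 0.005653

Final: 0.005653


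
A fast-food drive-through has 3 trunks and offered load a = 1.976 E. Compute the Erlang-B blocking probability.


B(c,a) = (a^c/c!) / Σ_{k=0}^{c} a^k/k!
a^3/3! = 1.285907
Σ terms (k=0..3): 1.00000 + 1.97600 + 1.95229 + 1.28591 = 6.214195
B = 1.285907/6.214195 = 0.206931

Final: 0.206931


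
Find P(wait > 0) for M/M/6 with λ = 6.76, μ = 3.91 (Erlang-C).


a = λ/μ = 1.7289; ρ = a/6 = 0.2882
P₀ = 0.177372 (from M/M/c formula)
C(c,a) = [a^c/(c!(1−ρ))]·P₀ = [26.70666/(720·0.7118)]·0.177372
= 0.05211·0.177372 = 0.009242

Final: 0.009242


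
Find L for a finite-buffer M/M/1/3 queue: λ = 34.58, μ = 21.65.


ρ = 34.58/21.65 = 1.5972
L = ρ[1 − (K+1)ρ^K + Kρ^(K+1)] / [(1−ρ)(1−ρ^(K+1))]
Numerator: 1.5972·(1 − 4·4.074753 + 3·6.508312) = 6.749767
Denominator: (-0.5972)·(-5.508312) = 3.289722
L = 6.749767/3.289722 = 2.0518

Final: 2.0518


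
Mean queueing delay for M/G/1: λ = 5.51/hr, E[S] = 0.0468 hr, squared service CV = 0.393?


ρ = λ·E[S] = 5.51·0.0468 = 0.2579
E[S²] = E[S]²(1+C_s²) = 0.0468²·(1+0.393) = 0.003051
Wq = λ·E[S²]/(2(1−ρ)) = 5.51·0.003051/(2·0.7421) = 0.01133 hr

Final: 0.01133 hr


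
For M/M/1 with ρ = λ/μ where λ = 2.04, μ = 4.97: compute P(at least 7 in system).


ρ = 2.04/4.97 = 0.4105
P(N ≥ n) = ρ^n = 0.4105^7 = 0.001963

Final: 0.001963


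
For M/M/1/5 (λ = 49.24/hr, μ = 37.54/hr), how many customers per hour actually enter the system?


ρ = 1.3117; P_K = (1−ρ)ρ^5/(1−ρ^6) = 0.295670
λ_eff = λ(1 − P_K) = 49.24·(1 − 0.295670) = 49.24·0.704330 = 34.6812 /hr

Final: 34.6812 /hr


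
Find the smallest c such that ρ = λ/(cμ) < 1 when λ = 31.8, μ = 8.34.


Stability requires cμ > λ ⇔ c > λ/μ.
λ/μ = 31.8/8.34 = 3.8129
Minimum integer c = ⌊3.8129⌋ + 1 = 4
Check: 4·8.34 = 33.36 > 31.8, while 3·8.34 = 25.02 ≤ 31.8

Final: 4 servers


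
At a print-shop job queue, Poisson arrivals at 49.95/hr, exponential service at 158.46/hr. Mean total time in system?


W = 1/(μ−λ) = 1/(158.46 − 49.95) = 1/108.51 = 0.009216 hr

Final: 0.009216 hr


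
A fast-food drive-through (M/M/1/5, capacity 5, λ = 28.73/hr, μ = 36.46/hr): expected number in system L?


ρ = 28.73/36.46 = 0.7880
L = ρ[1 − (K+1)ρ^K + Kρ^(K+1)] / [(1−ρ)(1−ρ^(K+1))]
Numerator: 0.7880·(1 − 6·0.303805 + 5·0.239394) = 0.294819
Denominator: (0.2120)·(0.760606) = 0.161258
L = 0.294819/0.161258 = 1.8282

Final: 1.8282


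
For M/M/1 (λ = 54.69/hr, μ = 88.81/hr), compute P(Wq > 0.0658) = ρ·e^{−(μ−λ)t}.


ρ = 54.69/88.81 = 0.6158
P(Wq > t) = ρ·e^{−(μ−λ)t} = 0.6158·e^{−2.2451}
= 0.6158·0.105917 = 0.065225

Final: 0.065225


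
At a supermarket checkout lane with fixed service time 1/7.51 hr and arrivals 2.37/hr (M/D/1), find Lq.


ρ = 2.37/7.51 = 0.3156
M/D/1: Lq = ρ²/(2(1−ρ)) = 0.09959/(2·0.6844) = 0.07276

Final: 0.07276


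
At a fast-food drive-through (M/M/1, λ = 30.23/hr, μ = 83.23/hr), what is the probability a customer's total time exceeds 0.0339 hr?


W ~ Exponential(μ−λ) for M/M/1.
μ − λ = 83.23 − 30.23 = 53.0000
P(W > t) = e^{−(μ−λ)t} = e^{−1.7967} = 0.165845

Final: 0.165845


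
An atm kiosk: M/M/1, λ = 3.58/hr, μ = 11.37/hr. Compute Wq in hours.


ρ = 3.58/11.37 = 0.3149
Wq = ρ/(μ−λ) = 0.3149/(11.37 − 3.58) = 0.3149/7.79 = 0.04042 hr

Final: 0.04042 hr


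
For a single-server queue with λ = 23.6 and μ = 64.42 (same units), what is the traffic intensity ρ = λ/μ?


ρ = λ/μ = 23.6/64.42 = 0.3663

Final: 0.3663


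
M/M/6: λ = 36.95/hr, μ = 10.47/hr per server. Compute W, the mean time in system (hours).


a = 3.5291; ρ = 0.5882; P₀ = 0.028071
Lq = P₀·a^c·ρ/(c!(1−ρ)²) = 0.26125
Wq = Lq/λ = 0.26125/36.95 = 0.007070 hr
W = Wq + 1/μ = 0.007070 + 0.09551 = 0.10258 hr

Final: 0.10258 hr


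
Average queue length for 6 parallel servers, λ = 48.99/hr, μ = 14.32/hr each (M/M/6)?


a = λ/μ = 3.4211; ρ = a/6 = 0.5702
P₀ = 0.031506
Lq = P₀·a^c·ρ / (c!·(1−ρ)²) = 0.031506·1603.19566·0.5702/(720·0.18474)
= 0.21652

Final: 0.21652


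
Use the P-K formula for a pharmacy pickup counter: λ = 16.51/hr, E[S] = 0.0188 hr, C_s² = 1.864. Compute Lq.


ρ = λ·E[S] = 16.51·0.0188 = 0.3104
Lq = ρ²(1+C_s²)/(2(1−ρ)) = 0.09634·(1+1.864)/(2·0.6896)
= 0.09634·2.8640/1.3792 = 0.20005

Final: 0.20005


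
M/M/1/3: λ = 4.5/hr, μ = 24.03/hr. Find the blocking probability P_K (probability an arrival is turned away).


ρ = λ/μ = 4.5/24.03 = 0.1873
P_K = (1−ρ)ρ^K/(1−ρ^(K+1)) = (0.8127·0.006567)/(1 − 0.001230)
= 0.005337/0.998770 = 0.005344

Final: 0.005344


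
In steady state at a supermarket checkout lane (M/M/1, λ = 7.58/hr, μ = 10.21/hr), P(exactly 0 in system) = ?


ρ = 7.58/10.21 = 0.7424
P_n = (1−ρ)·ρ^n = (1 − 0.7424)·0.7424^0 = 0.2576·1.000000 = 0.257591

Final: 0.257591


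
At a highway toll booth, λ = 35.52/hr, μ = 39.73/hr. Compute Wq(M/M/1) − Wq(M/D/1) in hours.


ρ = 35.52/39.73 = 0.8940
Wq(M/M/1) = ρ/(μ−λ) = 0.8940/4.21 = 0.21236 hr
Wq(M/D/1) = ρ/(2(μ−λ)) = 0.10618 hr
Savings = 0.21236 − 0.10618 = 0.10618 hr

Final: 0.10618 hr


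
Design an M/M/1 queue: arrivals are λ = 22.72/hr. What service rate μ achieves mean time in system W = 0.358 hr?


W = 1/(μ−λ) ⇒ μ − λ = 1/W = 1/0.358 = 2.7933
μ = λ + 1/W = 22.72 + 2.7933 = 25.5133 per hr

Final: 25.5133 /hr


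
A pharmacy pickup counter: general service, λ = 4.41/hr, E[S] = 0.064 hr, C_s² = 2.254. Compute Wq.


ρ = λ·E[S] = 4.41·0.064 = 0.2822
E[S²] = E[S]²(1+C_s²) = 0.064²·(1+2.254) = 0.013328
Wq = λ·E[S²]/(2(1−ρ)) = 4.41·0.013328/(2·0.7178) = 0.04095 hr

Final: 0.04095 hr


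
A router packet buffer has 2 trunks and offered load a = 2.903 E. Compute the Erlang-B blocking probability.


B(c,a) = (a^c/c!) / Σ_{k=0}^{c} a^k/k!
a^2/2! = 4.213705
Σ terms (k=0..2): 1.00000 + 2.90300 + 4.21370 = 8.116705
B = 4.213705/8.116705 = 0.519140

Final: 0.519140


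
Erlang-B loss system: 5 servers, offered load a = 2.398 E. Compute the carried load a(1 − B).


B(5,2.398) = 0.062280 (Erlang-B)
Carried load = a(1 − B) = 2.398·(1 − 0.062280) = 2.398·0.937720 = 2.2487 E

Final: 2.2487 Erlangs


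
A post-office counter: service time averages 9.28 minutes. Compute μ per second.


μ = 1/(service time) in consistent units.
1 second = 0.0166667 min, so μ = 0.0166667/9.28 = 0.001796 per second

Final: 0.001796 /sec


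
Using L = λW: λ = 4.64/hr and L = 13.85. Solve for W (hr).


W = L/λ = 13.85/4.64 = 2.9849 hr

Final: 2.9849 hr


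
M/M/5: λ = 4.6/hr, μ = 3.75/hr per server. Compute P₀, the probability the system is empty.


a = λ/μ = 4.6/3.75 = 1.2267; ρ = a/c = 0.2453
Σ_{k=0}^{4} a^k/k! (terms k=0..4) = 1.00000 + 1.22667 + 0.75236 + 0.30763 + 0.09434 = 3.38099
Tail: a^5/(5!(1−ρ)) = 2.77736/(120·0.7547) = 0.03067
P₀ = 1/(3.38099 + 0.03067) = 1/3.41166 = 0.293112

Final: 0.293112


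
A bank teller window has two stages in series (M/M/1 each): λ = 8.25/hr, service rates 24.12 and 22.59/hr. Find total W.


Each node sees arrival rate λ = 8.25/hr (tandem ⇒ throughput preserved).
W₁ = 1/(μ₁−λ) = 1/(24.12−8.25) = 0.06301 hr
W₂ = 1/(μ₂−λ) = 1/(22.59−8.25) = 0.06974 hr
W_total = W₁ + W₂ = 0.06301 + 0.06974 = 0.13275 hr

Final: 0.13275 hr


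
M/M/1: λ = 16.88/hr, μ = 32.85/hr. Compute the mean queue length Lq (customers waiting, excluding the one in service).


ρ = 16.88/32.85 = 0.5139
Lq = ρ²/(1−ρ) = 0.2640/0.4861 = 0.5431

Final: 0.5431


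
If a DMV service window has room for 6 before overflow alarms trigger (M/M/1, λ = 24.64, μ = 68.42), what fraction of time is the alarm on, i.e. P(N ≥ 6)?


ρ = 24.64/68.42 = 0.3601
P(N ≥ n) = ρ^n = 0.3601^6 = 0.002181

Final: 0.002181


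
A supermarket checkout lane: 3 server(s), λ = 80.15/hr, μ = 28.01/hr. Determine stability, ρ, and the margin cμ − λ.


Total capacity cμ = 3·28.01 = 84.03/hr
ρ = λ/(cμ) = 80.15/84.03 = 0.9538
Stable ⇔ ρ < 1: YES
Spare capacity = cμ − λ = 84.03 − 80.15 = 3.88/hr

Final: ρ = 0.9538; stable; margin = 3.88/hr


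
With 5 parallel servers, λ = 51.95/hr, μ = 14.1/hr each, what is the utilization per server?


ρ = λ/(cμ) = 51.95/(5·14.1) = 51.95/70.50 = 0.7369

Final: 0.7369


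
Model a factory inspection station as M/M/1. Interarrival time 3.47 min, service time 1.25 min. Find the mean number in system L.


λ = 60/3.47 = 17.2911 /hr
μ = 60/1.25 = 48.0000 /hr
ρ = λ/μ = 17.2911/48.0000 = 0.3602
L = ρ/(1−ρ) = 0.3602/0.6398 = 0.5631

Final: 0.5631


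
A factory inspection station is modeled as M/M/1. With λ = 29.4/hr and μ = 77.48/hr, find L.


ρ = λ/μ = 29.4/77.48 = 0.3795
L = ρ/(1−ρ) = 0.3795/(1 − 0.3795) = 0.3795/0.6205 = 0.6115

Final: 0.6115


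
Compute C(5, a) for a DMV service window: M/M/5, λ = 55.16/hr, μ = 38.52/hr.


a = λ/μ = 1.4320; ρ = a/5 = 0.2864
P₀ = 0.238539 (from M/M/c formula)
C(c,a) = [a^c/(c!(1−ρ))]·P₀ = [6.02129/(120·0.7136)]·0.238539
= 0.07032·0.238539 = 0.016773

Final: 0.016773


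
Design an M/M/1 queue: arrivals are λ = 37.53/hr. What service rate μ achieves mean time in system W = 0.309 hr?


W = 1/(μ−λ) ⇒ μ − λ = 1/W = 1/0.309 = 3.2362
μ = λ + 1/W = 37.53 + 3.2362 = 40.7662 per hr

Final: 40.7662 /hr


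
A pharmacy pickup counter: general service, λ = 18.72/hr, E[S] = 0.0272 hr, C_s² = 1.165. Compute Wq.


ρ = λ·E[S] = 18.72·0.0272 = 0.5092
E[S²] = E[S]²(1+C_s²) = 0.0272²·(1+1.165) = 0.001602
Wq = λ·E[S²]/(2(1−ρ)) = 18.72·0.001602/(2·0.4908) = 0.03055 hr

Final: 0.03055 hr


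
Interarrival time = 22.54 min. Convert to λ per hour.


λ = 1/(interarrival time) in consistent units.
1 hour = 60 min, so λ = 60/22.54 = 2.6619 per hour

Final: 2.6619 /hr


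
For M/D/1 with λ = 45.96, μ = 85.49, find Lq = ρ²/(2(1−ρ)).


ρ = 45.96/85.49 = 0.5376
M/D/1: Lq = ρ²/(2(1−ρ)) = 0.2890/(2·0.4624) = 0.31253

Final: 0.31253


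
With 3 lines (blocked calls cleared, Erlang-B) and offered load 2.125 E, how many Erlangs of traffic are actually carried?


B(3,2.125) = 0.229055 (Erlang-B)
Carried load = a(1 − B) = 2.125·(1 − 0.229055) = 2.125·0.770945 = 1.6383 E

Final: 1.6383 Erlangs


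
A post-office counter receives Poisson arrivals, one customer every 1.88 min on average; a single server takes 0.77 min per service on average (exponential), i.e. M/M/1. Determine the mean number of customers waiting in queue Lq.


λ = 60/1.88 = 31.9149 /hr
μ = 60/0.77 = 77.9221 /hr
ρ = λ/μ = 31.9149/77.9221 = 0.4096
Lq = ρ²/(1−ρ) = 0.1678/0.5904 = 0.2841

Final: 0.2841


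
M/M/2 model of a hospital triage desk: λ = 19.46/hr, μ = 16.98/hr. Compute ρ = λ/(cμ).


ρ = λ/(cμ) = 19.46/(2·16.98) = 19.46/33.96 = 0.5730

Final: 0.5730


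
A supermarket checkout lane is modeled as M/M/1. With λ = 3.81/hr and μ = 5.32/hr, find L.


ρ = λ/μ = 3.81/5.32 = 0.7162
L = ρ/(1−ρ) = 0.7162/(1 − 0.7162) = 0.7162/0.2838 = 2.5232

Final: 2.5232


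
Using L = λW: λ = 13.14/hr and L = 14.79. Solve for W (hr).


W = L/λ = 14.79/13.14 = 1.1256 hr

Final: 1.1256 hr


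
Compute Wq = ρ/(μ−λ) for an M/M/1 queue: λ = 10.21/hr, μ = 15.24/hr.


ρ = 10.21/15.24 = 0.6699
Wq = ρ/(μ−λ) = 0.6699/(15.24 − 10.21) = 0.6699/5.03 = 0.1332 hr

Final: 0.1332 hr


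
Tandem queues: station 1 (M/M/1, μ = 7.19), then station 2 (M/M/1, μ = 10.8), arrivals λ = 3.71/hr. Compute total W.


Each node sees arrival rate λ = 3.71/hr (tandem ⇒ throughput preserved).
W₁ = 1/(μ₁−λ) = 1/(7.19−3.71) = 0.28736 hr
W₂ = 1/(μ₂−λ) = 1/(10.8−3.71) = 0.14104 hr
W_total = W₁ + W₂ = 0.28736 + 0.14104 = 0.42840 hr

Final: 0.42840 hr


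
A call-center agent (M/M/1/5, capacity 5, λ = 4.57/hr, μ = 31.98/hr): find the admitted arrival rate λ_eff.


ρ = 0.1429; P_K = (1−ρ)ρ^5/(1−ρ^6) = 0.00005108
λ_eff = λ(1 − P_K) = 4.57·(1 − 0.00005108) = 4.57·0.999949 = 4.5698 /hr

Final: 4.5698 /hr


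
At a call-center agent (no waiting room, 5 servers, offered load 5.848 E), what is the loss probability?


B(c,a) = (a^c/c!) / Σ_{k=0}^{c} a^k/k!
a^5/5! = 56.997469
Σ terms (k=0..5): 1.00000 + 5.84800 + 17.09955 + 33.33273 + 48.73245 + 56.99747 = 163.010194
B = 56.997469/163.010194 = 0.349656

Final: 0.349656


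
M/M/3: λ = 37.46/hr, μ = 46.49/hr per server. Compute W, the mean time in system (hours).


a = 0.8058; ρ = 0.2686; P₀ = 0.444523
Lq = P₀·a^c·ρ/(c!(1−ρ)²) = 0.01946
Wq = Lq/λ = 0.01946/37.46 = 0.0005195 hr
W = Wq + 1/μ = 0.0005195 + 0.02151 = 0.02203 hr

Final: 0.02203 hr


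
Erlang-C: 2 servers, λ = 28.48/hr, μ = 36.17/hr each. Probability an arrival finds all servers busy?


a = λ/μ = 0.7874; ρ = a/2 = 0.3937
P₀ = 0.435033 (from M/M/c formula)
C(c,a) = [a^c/(c!(1−ρ))]·P₀ = [0.61999/(2·0.6063)]·0.435033
= 0.51128·0.435033 = 0.222426

Final: 0.222426


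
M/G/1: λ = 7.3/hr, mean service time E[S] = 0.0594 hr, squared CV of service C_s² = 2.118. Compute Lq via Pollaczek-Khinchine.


ρ = λ·E[S] = 7.3·0.0594 = 0.4336
Lq = ρ²(1+C_s²)/(2(1−ρ)) = 0.1880·(1+2.118)/(2·0.5664)
= 0.1880·3.1180/1.1328 = 0.51756

Final: 0.51756


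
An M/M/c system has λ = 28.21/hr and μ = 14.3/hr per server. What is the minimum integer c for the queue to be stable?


Stability requires cμ > λ ⇔ c > λ/μ.
λ/μ = 28.21/14.3 = 1.9727
Minimum integer c = ⌊1.9727⌋ + 1 = 2
Check: 2·14.3 = 28.60 > 28.21, while 1·14.3 = 14.30 ≤ 28.21

Final: 2 servers


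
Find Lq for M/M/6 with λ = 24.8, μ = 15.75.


a = λ/μ = 1.5746; ρ = a/6 = 0.2624
P₀ = 0.207019
Lq = P₀·a^c·ρ / (c!·(1−ρ)²) = 0.207019·15.24147·0.2624/(720·0.54400)
= 0.002114

Final: 0.002114


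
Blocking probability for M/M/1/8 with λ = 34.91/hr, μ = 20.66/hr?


ρ = λ/μ = 34.91/20.66 = 1.6897
P_K = (1−ρ)ρ^K/(1−ρ^(K+1)) = (-0.6897·66.459375)/(1 − 112.298973)
= -45.839598/-111.298973 = 0.411860

Final: 0.411860


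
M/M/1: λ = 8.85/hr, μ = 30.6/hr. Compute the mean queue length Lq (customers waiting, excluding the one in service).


ρ = 8.85/30.6 = 0.2892
Lq = ρ²/(1−ρ) = 0.08365/0.7108 = 0.1177

Final: 0.1177


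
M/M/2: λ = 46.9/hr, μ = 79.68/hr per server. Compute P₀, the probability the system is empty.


a = λ/μ = 46.9/79.68 = 0.5886; ρ = a/c = 0.2943
Σ_{k=0}^{1} a^k/k! (terms k=0..1) = 1.00000 + 0.58860 = 1.58860
Tail: a^2/(2!(1−ρ)) = 0.34646/(2·0.7057) = 0.24547
P₀ = 1/(1.58860 + 0.24547) = 1/1.83407 = 0.545234

Final: 0.545234


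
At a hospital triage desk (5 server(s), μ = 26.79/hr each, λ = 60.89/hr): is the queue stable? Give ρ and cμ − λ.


Total capacity cμ = 5·26.79 = 133.95/hr
ρ = λ/(cμ) = 60.89/133.95 = 0.4546
Stable ⇔ ρ < 1: YES
Spare capacity = cμ − λ = 133.95 − 60.89 = 73.06/hr

Final: ρ = 0.4546; stable; margin = 73.06/hr


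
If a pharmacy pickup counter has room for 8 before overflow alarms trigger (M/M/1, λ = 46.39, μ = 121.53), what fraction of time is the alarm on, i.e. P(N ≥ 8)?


ρ = 46.39/121.53 = 0.3817
P(N ≥ n) = ρ^n = 0.3817^8 = 0.0004507

Final: 0.0004507


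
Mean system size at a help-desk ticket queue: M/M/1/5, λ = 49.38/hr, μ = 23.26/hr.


ρ = 49.38/23.26 = 2.1230
L = ρ[1 − (K+1)ρ^K + Kρ^(K+1)] / [(1−ρ)(1−ρ^(K+1))]
Numerator: 2.1230·(1 − 6·43.122792 + 5·91.547871) = 424.597099
Denominator: (-1.1230)·(-90.547871) = 101.681445
L = 424.597099/101.681445 = 4.1758

Final: 4.1758


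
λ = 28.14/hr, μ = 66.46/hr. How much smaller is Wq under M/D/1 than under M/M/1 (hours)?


ρ = 28.14/66.46 = 0.4234
Wq(M/M/1) = ρ/(μ−λ) = 0.4234/38.32 = 0.01105 hr
Wq(M/D/1) = ρ/(2(μ−λ)) = 0.005525 hr
Savings = 0.01105 − 0.005525 = 0.005525 hr

Final: 0.005525 hr


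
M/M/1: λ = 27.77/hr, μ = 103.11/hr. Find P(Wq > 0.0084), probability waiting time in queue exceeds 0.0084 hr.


ρ = 27.77/103.11 = 0.2693
P(Wq > t) = ρ·e^{−(μ−λ)t} = 0.2693·e^{−0.6329}
= 0.2693·0.531073 = 0.143031

Final: 0.143031


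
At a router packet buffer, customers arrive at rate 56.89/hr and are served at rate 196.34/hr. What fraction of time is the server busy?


ρ = λ/μ = 56.89/196.34 = 0.2898

Final: 0.2898


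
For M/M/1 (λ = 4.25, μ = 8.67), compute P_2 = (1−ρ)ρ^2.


ρ = 4.25/8.67 = 0.4902
P_n = (1−ρ)·ρ^n = (1 − 0.4902)·0.4902^2 = 0.5098·0.240292 = 0.122502

Final: 0.122502


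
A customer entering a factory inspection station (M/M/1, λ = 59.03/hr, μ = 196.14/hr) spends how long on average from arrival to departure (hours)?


W = 1/(μ−λ) = 1/(196.14 − 59.03) = 1/137.11 = 0.007293 hr

Final: 0.007293 hr


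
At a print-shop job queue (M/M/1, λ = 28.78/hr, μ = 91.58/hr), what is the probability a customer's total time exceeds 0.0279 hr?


W ~ Exponential(μ−λ) for M/M/1.
μ − λ = 91.58 − 28.78 = 62.8000
P(W > t) = e^{−(μ−λ)t} = e^{−1.7521} = 0.173406

Final: 0.173406


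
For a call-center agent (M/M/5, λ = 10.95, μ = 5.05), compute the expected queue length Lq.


a = λ/μ = 2.1683; ρ = a/5 = 0.4337
P₀ = 0.113064
Lq = P₀·a^c·ρ / (c!·(1−ρ)²) = 0.113064·47.93069·0.4337/(120·0.32074)
= 0.06106

Final: 0.06106


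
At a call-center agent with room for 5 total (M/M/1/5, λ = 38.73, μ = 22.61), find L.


ρ = 38.73/22.61 = 1.7130
L = ρ[1 − (K+1)ρ^K + Kρ^(K+1)] / [(1−ρ)(1−ρ^(K+1))]
Numerator: 1.7130·(1 − 6·14.748052 + 5·25.262807) = 66.506864
Denominator: (-0.7130)·(-24.262807) = 17.298384
L = 66.506864/17.298384 = 3.8447

Final: 3.8447


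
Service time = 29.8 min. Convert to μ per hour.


μ = 1/(service time) in consistent units.
1 hour = 60 min, so μ = 60/29.8 = 2.0134 per hour

Final: 2.0134 /hr


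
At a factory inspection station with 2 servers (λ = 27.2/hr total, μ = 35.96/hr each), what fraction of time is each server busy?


ρ = λ/(cμ) = 27.2/(2·35.96) = 27.2/71.92 = 0.3782

Final: 0.3782


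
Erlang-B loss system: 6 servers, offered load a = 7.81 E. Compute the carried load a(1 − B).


B(6,7.81) = 0.379263 (Erlang-B)
Carried load = a(1 − B) = 7.81·(1 − 0.379263) = 7.81·0.620737 = 4.8480 E

Final: 4.8480 Erlangs


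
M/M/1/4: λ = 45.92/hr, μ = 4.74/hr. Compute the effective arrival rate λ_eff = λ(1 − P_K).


ρ = 9.6878; P_K = (1−ρ)ρ^4/(1−ρ^5) = 0.896788
λ_eff = λ(1 − P_K) = 45.92·(1 − 0.896788) = 45.92·0.103212 = 4.7395 /hr

Final: 4.7395 /hr


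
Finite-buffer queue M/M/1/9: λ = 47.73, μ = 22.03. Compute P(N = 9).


ρ = λ/μ = 47.73/22.03 = 2.1666
P_K = (1−ρ)ρ^K/(1−ρ^(K+1)) = (-1.1666·1051.943550)/(1 − 2279.131440)
= -1227.187890/-2278.131440 = 0.538682

Final: 0.538682


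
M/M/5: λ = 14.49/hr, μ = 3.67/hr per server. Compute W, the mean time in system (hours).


a = 3.9482; ρ = 0.7896; P₀ = 0.014058
Lq = P₀·a^c·ρ/(c!(1−ρ)²) = 2.00579
Wq = Lq/λ = 2.00579/14.49 = 0.13843 hr
W = Wq + 1/μ = 0.13843 + 0.27248 = 0.41091 hr

Final: 0.41091 hr


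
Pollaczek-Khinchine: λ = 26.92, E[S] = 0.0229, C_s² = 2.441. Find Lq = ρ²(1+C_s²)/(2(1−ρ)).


ρ = λ·E[S] = 26.92·0.0229 = 0.6165
Lq = ρ²(1+C_s²)/(2(1−ρ)) = 0.3800·(1+2.441)/(2·0.3835)
= 0.3800·3.4410/0.7671 = 1.70480

Final: 1.70480


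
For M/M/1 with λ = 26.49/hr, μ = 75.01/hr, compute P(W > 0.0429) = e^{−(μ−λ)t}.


W ~ Exponential(μ−λ) for M/M/1.
μ − λ = 75.01 − 26.49 = 48.5200
P(W > t) = e^{−(μ−λ)t} = e^{−2.0815} = 0.124742

Final: 0.124742


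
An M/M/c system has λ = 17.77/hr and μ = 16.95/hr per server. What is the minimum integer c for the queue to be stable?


Stability requires cμ > λ ⇔ c > λ/μ.
λ/μ = 17.77/16.95 = 1.0484
Minimum integer c = ⌊1.0484⌋ + 1 = 2
Check: 2·16.95 = 33.90 > 17.77, while 1·16.95 = 16.95 ≤ 17.77

Final: 2 servers


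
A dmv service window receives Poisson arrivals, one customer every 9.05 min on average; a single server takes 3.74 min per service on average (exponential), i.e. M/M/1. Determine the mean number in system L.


λ = 60/9.05 = 6.6298 /hr
μ = 60/3.74 = 16.0428 /hr
ρ = λ/μ = 6.6298/16.0428 = 0.4133
L = ρ/(1−ρ) = 0.4133/0.5867 = 0.7043

Final: 0.7043


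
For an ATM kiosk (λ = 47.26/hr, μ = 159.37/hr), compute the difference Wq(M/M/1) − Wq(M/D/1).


ρ = 47.26/159.37 = 0.2965
Wq(M/M/1) = ρ/(μ−λ) = 0.2965/112.11 = 0.002645 hr
Wq(M/D/1) = ρ/(2(μ−λ)) = 0.001323 hr
Savings = 0.002645 − 0.001323 = 0.001323 hr

Final: 0.001323 hr


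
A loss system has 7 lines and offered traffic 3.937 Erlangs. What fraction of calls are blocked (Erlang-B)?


B(c,a) = (a^c/c!) / Σ_{k=0}^{c} a^k/k!
a^7/7! = 2.908890
Σ terms (k=0..7): 1.00000 + 3.93700 + 7.74998 + 10.17056 + 10.01038 + 7.88217 + 5.17202 + 2.90889 = 48.831003
B = 2.908890/48.831003 = 0.059571

Final: 0.059571


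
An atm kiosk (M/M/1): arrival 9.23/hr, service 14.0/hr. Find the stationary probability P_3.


ρ = 9.23/14.0 = 0.6593
P_n = (1−ρ)·ρ^n = (1 − 0.6593)·0.6593^3 = 0.3407·0.286564 = 0.097636

Final: 0.097636


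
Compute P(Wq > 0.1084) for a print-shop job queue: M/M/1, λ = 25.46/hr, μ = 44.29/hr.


ρ = 25.46/44.29 = 0.5748
P(Wq > t) = ρ·e^{−(μ−λ)t} = 0.5748·e^{−2.0412}
= 0.5748·0.129876 = 0.074659

Final: 0.074659


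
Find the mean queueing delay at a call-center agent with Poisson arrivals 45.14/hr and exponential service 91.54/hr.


ρ = 45.14/91.54 = 0.4931
Wq = ρ/(μ−λ) = 0.4931/(91.54 − 45.14) = 0.4931/46.40 = 0.01063 hr

Final: 0.01063 hr


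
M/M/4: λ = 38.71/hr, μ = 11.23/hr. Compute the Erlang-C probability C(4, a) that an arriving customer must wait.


a = λ/μ = 3.4470; ρ = a/4 = 0.8618
P₀ = 0.016732 (from M/M/c formula)
C(c,a) = [a^c/(c!(1−ρ))]·P₀ = [141.18016/(24·0.1382)]·0.016732
= 42.55108·0.016732 = 0.711970

Final: 0.711970


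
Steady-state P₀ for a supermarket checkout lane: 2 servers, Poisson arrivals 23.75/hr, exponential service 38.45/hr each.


a = λ/μ = 23.75/38.45 = 0.6177; ρ = a/c = 0.3088
Σ_{k=0}^{1} a^k/k! (terms k=0..1) = 1.00000 + 0.61769 = 1.61769
Tail: a^2/(2!(1−ρ)) = 0.38154/(2·0.6912) = 0.27601
P₀ = 1/(1.61769 + 0.27601) = 1/1.89370 = 0.528068

Final: 0.528068


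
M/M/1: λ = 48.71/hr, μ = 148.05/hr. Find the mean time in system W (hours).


W = 1/(μ−λ) = 1/(148.05 − 48.71) = 1/99.34 = 0.01007 hr

Final: 0.01007 hr


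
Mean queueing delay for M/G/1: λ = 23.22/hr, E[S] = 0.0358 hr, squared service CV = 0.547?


ρ = λ·E[S] = 23.22·0.0358 = 0.8313
E[S²] = E[S]²(1+C_s²) = 0.0358²·(1+0.547) = 0.001983
Wq = λ·E[S²]/(2(1−ρ)) = 23.22·0.001983/(2·0.1687) = 0.13643 hr

Final: 0.13643 hr


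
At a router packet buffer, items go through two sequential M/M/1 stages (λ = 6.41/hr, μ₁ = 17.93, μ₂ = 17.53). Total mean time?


Each node sees arrival rate λ = 6.41/hr (tandem ⇒ throughput preserved).
W₁ = 1/(μ₁−λ) = 1/(17.93−6.41) = 0.08681 hr
W₂ = 1/(μ₂−λ) = 1/(17.53−6.41) = 0.08993 hr
W_total = W₁ + W₂ = 0.08681 + 0.08993 = 0.17673 hr

Final: 0.17673 hr


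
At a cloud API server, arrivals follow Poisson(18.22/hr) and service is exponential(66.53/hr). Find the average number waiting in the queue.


ρ = 18.22/66.53 = 0.2739
Lq = ρ²/(1−ρ) = 0.07500/0.7261 = 0.1033

Final: 0.1033


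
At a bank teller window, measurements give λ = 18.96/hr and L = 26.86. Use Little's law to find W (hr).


W = L/λ = 26.86/18.96 = 1.4167 hr

Final: 1.4167 hr


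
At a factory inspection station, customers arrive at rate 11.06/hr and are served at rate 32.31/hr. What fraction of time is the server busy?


ρ = λ/μ = 11.06/32.31 = 0.3423

Final: 0.3423


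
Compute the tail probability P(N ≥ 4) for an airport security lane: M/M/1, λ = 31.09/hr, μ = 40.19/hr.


ρ = 31.09/40.19 = 0.7736
P(N ≥ n) = ρ^n = 0.7736^4 = 0.358105

Final: 0.358105


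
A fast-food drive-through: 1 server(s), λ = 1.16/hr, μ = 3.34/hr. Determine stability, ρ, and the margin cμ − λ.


Total capacity cμ = 1·3.34 = 3.34/hr
ρ = λ/(cμ) = 1.16/3.34 = 0.3473
Stable ⇔ ρ < 1: YES
Spare capacity = cμ − λ = 3.34 − 1.16 = 2.18/hr

Final: ρ = 0.3473; stable; margin = 2.18/hr


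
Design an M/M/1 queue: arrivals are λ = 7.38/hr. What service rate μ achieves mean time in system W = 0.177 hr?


W = 1/(μ−λ) ⇒ μ − λ = 1/W = 1/0.177 = 5.6497
μ = λ + 1/W = 7.38 + 5.6497 = 13.0297 per hr

Final: 13.0297 /hr


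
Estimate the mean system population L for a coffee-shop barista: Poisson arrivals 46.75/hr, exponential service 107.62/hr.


ρ = λ/μ = 46.75/107.62 = 0.4344
L = ρ/(1−ρ) = 0.4344/(1 − 0.4344) = 0.4344/0.5656 = 0.7680

Final: 0.7680


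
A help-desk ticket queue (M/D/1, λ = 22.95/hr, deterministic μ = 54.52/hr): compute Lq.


ρ = 22.95/54.52 = 0.4209
M/D/1: Lq = ρ²/(2(1−ρ)) = 0.1772/(2·0.5791) = 0.15300

Final: 0.15300


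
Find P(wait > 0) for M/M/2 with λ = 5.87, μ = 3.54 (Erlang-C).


a = λ/μ = 1.6582; ρ = a/2 = 0.8291
P₀ = 0.093436 (from M/M/c formula)
C(c,a) = [a^c/(c!(1−ρ))]·P₀ = [2.74960/(2·0.1709)]·0.093436
= 8.04429·0.093436 = 0.751628

Final: 0.751628


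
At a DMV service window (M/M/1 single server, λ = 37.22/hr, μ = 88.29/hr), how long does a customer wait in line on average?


ρ = 37.22/88.29 = 0.4216
Wq = ρ/(μ−λ) = 0.4216/(88.29 − 37.22) = 0.4216/51.07 = 0.008255 hr

Final: 0.008255 hr
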